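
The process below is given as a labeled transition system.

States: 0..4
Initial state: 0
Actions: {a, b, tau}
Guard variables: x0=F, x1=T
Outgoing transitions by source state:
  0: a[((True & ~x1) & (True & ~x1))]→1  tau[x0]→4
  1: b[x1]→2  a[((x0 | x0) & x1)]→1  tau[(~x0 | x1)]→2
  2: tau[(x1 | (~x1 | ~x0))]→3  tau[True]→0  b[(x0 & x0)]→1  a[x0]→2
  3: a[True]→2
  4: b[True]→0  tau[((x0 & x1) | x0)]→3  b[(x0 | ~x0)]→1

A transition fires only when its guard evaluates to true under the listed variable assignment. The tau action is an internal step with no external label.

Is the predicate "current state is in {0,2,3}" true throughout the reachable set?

Answer: INVARIANT HOLDS

Analysis:
Inv-set: {0,2,3}
Reach set: {0}
  0: ok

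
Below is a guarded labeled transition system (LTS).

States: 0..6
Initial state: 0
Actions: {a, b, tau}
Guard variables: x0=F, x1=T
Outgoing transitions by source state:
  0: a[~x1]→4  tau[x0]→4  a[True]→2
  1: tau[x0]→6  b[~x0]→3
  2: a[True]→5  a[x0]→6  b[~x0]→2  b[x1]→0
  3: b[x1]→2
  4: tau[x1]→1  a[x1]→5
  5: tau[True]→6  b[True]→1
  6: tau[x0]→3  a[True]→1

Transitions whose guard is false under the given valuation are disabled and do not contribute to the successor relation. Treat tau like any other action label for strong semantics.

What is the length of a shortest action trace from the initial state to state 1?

Layered search for 1:
  Layer 0: {0}
  Layer 1: {2}
  Layer 2: {5}
  Layer 3: {1,6}
depth(1)=3, e.g. a·a·b

Answer: 3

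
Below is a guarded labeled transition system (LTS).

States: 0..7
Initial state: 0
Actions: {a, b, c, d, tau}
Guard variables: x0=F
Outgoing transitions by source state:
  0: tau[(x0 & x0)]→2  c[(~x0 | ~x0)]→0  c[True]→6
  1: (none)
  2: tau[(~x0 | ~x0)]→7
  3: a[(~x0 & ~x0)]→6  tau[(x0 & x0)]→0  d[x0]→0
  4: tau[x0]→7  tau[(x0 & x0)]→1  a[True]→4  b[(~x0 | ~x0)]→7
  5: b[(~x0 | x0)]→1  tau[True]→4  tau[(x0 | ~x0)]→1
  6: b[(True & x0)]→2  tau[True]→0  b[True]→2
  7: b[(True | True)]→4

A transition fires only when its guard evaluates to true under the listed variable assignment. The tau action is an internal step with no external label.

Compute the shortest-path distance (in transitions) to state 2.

Layered search for 2:
  Layer 0: {0}
  Layer 1: {6}
  Layer 2: {2}
first hit 2 at d=2 via c·b

Answer: 2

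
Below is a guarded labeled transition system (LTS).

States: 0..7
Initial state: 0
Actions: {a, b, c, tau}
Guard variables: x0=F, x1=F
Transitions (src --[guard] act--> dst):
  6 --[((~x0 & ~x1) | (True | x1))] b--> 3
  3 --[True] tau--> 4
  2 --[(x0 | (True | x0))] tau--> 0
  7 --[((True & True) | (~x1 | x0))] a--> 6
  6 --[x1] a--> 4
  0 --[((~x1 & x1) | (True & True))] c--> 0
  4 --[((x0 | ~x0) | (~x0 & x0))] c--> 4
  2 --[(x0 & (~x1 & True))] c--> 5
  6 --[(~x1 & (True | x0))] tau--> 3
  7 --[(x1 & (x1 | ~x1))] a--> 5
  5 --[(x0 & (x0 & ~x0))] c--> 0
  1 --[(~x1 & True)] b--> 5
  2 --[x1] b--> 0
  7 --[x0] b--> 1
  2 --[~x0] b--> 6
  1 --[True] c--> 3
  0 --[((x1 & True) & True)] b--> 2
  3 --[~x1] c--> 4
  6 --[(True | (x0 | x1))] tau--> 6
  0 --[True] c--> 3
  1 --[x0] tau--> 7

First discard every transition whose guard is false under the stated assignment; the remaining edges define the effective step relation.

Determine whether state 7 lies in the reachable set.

13 transition(s) survive guard evaluation.
Layer 0: {0}
Layer 1: {3}  cumulative {0,3}
Layer 2: {4}  cumulative {0,3,4}
Reach set: {0,3,4}

Answer: UNREACHABLE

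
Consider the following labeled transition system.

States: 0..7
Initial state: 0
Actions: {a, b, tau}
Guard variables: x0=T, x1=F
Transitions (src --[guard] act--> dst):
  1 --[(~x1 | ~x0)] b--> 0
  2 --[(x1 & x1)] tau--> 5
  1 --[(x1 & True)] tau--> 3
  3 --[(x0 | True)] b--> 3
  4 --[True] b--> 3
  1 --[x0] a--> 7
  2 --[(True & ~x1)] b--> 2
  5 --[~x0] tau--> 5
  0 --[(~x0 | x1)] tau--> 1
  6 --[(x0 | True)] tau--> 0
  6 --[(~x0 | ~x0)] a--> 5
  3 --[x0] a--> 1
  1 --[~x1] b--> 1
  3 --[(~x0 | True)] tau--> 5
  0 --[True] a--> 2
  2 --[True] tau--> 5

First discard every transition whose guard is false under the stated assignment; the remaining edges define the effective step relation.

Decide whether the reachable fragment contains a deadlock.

R = {0,2,5}
  0: a→2  [deg 1]
  2: b→2  tau→5  [deg 2]
  5: ∅  [deadlock]
witness 5: a·tau

Answer: DEADLOCK at state 5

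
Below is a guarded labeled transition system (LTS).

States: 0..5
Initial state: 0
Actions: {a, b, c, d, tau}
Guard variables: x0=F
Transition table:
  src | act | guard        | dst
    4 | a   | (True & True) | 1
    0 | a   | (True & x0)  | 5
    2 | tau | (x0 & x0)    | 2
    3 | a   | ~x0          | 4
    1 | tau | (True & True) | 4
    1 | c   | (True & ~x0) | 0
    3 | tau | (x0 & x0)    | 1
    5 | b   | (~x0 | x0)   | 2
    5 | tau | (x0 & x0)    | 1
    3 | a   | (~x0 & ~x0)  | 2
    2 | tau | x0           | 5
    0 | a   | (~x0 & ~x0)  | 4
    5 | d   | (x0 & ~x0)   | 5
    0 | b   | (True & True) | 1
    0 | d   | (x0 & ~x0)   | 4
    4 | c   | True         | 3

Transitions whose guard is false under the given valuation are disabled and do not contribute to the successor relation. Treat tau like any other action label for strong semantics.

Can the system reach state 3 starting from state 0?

After dropping false guards: 9 live edges.
depth 0: {0}
depth 1: {1,4}  cumulative {0,1,4}
depth 2: {3}  cumulative {0,1,3,4}
depth 3: {2}  cumulative {0,1,2,3,4}
Reachable = {0,1,2,3,4}
witness 3: a·c

Answer: REACHABLE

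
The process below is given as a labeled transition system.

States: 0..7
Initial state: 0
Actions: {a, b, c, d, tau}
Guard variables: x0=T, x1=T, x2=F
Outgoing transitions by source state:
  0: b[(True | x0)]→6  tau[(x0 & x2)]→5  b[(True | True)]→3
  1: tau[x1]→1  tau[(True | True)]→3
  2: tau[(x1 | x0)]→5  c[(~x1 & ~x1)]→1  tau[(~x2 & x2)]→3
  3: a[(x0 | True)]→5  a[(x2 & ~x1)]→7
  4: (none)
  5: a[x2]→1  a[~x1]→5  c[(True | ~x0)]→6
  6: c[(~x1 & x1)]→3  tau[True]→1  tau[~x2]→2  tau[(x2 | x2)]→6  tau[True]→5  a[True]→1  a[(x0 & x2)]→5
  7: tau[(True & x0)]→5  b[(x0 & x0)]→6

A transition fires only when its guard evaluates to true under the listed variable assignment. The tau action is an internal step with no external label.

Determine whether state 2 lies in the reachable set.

Guard filter leaves 13 enabled edge(s).
Layer 0: {0}
Layer 1: {3,6}  total {0,3,6}
Layer 2: {1,2,5}  total {0,1,2,3,5,6}
Reach set: {0,1,2,3,5,6}
Path to 2: b·tau

Answer: REACHABLE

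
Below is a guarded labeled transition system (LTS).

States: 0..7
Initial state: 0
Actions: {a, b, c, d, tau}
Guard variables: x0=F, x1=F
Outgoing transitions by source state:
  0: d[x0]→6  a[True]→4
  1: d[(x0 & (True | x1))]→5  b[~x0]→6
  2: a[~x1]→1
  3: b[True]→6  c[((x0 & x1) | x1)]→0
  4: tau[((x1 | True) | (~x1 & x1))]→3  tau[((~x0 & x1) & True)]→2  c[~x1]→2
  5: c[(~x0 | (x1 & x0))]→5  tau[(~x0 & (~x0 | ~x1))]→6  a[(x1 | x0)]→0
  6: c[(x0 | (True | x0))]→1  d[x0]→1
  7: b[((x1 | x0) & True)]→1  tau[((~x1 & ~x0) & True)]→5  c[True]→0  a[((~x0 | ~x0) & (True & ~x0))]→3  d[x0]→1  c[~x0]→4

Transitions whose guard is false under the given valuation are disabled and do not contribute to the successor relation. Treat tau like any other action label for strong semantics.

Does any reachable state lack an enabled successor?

Answer: DEADLOCK-FREE

Working:
R = {0,1,2,3,4,6}
  0: a→4  [1 out]
  1: b→6  [1 out]
  2: a→1  [1 out]
  3: b→6  [1 out]
  4: c→2  tau→3  [2 out]
  6: c→1  [1 out]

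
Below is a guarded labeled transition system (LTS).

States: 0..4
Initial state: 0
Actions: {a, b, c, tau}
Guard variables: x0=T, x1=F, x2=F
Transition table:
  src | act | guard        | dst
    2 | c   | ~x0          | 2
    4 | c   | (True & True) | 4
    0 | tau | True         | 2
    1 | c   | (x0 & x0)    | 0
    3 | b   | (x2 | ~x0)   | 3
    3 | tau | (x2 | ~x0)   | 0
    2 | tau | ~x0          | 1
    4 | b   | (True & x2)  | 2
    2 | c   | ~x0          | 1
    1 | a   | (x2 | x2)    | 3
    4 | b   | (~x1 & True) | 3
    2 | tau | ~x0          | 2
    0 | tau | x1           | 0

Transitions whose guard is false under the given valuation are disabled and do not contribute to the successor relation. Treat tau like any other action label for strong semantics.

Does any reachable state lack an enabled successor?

R = {0,2}
  0: tau→2  [deg 1]
  2: ∅  [deadlock]
trace reaching 2: tau

Answer: DEADLOCK at state 2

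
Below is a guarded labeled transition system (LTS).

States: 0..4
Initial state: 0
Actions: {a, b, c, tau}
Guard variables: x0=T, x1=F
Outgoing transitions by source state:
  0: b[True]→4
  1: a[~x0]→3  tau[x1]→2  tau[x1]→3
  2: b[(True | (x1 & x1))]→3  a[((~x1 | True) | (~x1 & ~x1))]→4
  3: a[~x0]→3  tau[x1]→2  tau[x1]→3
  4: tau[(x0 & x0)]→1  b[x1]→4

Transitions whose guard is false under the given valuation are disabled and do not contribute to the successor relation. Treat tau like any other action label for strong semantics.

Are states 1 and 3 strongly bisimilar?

Bisimulation quotient by refinement:
  P[0] = {{0,1,2,3,4}}
  P[1] = {{0},{1,3},{2},{4}}
stable after 2 split(s): 4 block(s)
1∈{1,3}, 3∈{1,3}

Answer: BISIMILAR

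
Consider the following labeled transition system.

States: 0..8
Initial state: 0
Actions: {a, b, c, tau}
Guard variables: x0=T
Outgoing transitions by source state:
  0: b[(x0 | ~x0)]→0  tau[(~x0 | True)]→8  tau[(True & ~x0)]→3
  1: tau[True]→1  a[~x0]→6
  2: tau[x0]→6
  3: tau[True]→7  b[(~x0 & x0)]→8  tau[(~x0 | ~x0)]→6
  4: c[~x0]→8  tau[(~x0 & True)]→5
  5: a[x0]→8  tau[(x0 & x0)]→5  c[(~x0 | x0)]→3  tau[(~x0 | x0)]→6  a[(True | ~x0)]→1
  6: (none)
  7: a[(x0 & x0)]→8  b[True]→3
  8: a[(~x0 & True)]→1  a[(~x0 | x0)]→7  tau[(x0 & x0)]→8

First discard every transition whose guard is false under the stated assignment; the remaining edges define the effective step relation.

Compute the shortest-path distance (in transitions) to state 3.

BFS to 3:
  L0 = {0}
  L1 = {8}
  L2 = {7}
  L3 = {3}
depth(3)=3, e.g. tau·a·b

Answer: 3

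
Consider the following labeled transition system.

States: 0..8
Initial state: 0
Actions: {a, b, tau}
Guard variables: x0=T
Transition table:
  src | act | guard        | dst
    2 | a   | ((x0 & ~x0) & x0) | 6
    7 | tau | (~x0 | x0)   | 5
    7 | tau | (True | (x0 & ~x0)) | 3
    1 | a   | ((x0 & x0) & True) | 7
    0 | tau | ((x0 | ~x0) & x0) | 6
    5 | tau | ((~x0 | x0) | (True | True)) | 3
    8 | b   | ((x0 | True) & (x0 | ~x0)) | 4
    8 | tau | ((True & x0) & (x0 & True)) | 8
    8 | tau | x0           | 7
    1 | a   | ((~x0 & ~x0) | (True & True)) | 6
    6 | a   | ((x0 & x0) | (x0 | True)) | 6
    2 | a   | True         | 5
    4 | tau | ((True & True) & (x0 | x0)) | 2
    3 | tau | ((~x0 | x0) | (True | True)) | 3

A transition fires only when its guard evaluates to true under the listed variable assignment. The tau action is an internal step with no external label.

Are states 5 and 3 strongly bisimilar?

Refine partition for ~:
  P[0] = {{0,1,2,3,4,5,6,7,8}}
  P[1] = {{0,3,4,5,7},{1,2,6},{8}}
  P[2] = {{0,4},{1},{2},{3,5,7},{6},{8}}
  P[3] = {{0},{1},{2},{3,5,7},{4},{6},{8}}
Fixed point at round 4; 7 class(es).
class of 5: {3,5,7}; class of 3: {3,5,7}

Answer: BISIMILAR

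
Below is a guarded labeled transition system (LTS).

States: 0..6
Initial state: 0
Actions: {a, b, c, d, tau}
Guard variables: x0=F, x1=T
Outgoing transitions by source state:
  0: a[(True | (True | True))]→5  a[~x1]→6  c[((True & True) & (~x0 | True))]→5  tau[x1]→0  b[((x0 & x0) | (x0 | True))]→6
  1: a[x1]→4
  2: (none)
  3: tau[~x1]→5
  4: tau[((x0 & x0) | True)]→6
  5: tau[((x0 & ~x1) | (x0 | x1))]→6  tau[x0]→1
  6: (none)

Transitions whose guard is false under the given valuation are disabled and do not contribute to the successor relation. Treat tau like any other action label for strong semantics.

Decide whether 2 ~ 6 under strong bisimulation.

Refine partition for ~:
  P[0] = {{0,1,2,3,4,5,6}}
  P[1] = {{0},{1},{2,3,6},{4,5}}
stable after 2 split(s): 4 block(s)
2∈{2,3,6}, 6∈{2,3,6}

Answer: BISIMILAR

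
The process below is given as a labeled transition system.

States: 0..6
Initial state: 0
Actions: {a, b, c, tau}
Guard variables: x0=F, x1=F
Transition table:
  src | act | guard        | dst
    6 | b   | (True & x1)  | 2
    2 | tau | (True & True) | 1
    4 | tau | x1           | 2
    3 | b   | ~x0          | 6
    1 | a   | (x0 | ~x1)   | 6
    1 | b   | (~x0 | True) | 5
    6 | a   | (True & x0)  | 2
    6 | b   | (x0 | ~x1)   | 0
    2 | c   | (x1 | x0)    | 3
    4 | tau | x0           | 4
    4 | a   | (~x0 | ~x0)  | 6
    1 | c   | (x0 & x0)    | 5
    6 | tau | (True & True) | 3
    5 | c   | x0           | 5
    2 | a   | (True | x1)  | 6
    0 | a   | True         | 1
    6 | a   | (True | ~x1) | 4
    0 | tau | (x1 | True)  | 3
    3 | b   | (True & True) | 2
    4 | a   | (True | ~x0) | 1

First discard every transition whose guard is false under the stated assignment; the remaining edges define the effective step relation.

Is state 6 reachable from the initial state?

Answer: REACHABLE

Trace:
After dropping false guards: 13 live edges.
L0 = {0}
L1 = {1,3}  total {0,1,3}
L2 = {2,5,6}  total {0,1,2,3,5,6}
L3 = {4}  total {0,1,2,3,4,5,6}
Reachable = {0,1,2,3,4,5,6}
witness 6: a·a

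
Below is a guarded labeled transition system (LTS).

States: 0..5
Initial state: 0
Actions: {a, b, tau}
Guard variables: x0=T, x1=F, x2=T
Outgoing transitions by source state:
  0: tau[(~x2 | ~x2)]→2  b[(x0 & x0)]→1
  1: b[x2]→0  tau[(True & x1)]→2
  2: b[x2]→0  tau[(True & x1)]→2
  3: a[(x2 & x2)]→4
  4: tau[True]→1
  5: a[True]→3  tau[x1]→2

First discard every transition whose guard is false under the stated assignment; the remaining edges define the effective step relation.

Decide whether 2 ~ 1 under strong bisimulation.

Compute ~ classes (split until stable):
  round 0: {{0,1,2,3,4,5}}
  round 1: {{0,1,2},{3,5},{4}}
  round 2: {{0,1,2},{3},{4},{5}}
stable after 3 split(s): 4 block(s)
2∈{0,1,2}, 1∈{0,1,2}

Answer: BISIMILAR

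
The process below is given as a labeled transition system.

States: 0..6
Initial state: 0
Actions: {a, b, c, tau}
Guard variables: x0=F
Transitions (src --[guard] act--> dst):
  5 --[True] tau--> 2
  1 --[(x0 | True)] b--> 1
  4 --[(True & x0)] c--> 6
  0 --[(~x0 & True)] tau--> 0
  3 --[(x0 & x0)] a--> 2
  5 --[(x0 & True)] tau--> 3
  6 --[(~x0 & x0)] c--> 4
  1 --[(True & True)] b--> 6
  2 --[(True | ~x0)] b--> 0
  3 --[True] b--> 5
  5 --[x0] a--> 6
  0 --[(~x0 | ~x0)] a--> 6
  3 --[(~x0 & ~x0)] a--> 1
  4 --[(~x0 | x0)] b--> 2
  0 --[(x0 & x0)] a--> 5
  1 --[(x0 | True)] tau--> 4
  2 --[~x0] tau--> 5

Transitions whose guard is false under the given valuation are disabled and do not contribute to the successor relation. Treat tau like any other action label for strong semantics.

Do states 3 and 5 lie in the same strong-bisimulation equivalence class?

Answer: NOT BISIMILAR

Trace:
Compute ~ classes (split until stable):
  P[0] = {{0,1,2,3,4,5,6}}
  P[1] = {{0},{1,2},{3},{4},{5},{6}}
  P[2] = {{0},{1},{2},{3},{4},{5},{6}}
7 equivalence class(es) (converged in 3)
3∈{3}, 5∈{5}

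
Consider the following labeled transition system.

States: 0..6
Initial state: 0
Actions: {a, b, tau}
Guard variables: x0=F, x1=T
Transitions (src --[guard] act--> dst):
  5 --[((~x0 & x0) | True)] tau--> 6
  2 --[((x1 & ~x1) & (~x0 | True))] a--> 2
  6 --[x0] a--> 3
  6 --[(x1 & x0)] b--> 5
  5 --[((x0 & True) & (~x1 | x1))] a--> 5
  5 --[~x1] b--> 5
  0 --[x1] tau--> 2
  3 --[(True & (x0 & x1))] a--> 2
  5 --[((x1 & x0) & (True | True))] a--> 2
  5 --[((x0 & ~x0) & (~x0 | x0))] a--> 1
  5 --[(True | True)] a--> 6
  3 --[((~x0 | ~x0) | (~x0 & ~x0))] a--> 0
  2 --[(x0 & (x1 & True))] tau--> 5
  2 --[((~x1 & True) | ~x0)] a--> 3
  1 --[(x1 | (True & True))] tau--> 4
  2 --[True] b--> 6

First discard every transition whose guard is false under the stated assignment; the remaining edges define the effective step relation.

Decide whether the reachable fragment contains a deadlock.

Reach set: {0,2,3,6}
  0: tau→2  [deg 1]
  2: a→3  b→6  [deg 2]
  3: a→0  [deg 1]
  6: ∅  [no exit]
Path to 6: tau·b

Answer: DEADLOCK at state 6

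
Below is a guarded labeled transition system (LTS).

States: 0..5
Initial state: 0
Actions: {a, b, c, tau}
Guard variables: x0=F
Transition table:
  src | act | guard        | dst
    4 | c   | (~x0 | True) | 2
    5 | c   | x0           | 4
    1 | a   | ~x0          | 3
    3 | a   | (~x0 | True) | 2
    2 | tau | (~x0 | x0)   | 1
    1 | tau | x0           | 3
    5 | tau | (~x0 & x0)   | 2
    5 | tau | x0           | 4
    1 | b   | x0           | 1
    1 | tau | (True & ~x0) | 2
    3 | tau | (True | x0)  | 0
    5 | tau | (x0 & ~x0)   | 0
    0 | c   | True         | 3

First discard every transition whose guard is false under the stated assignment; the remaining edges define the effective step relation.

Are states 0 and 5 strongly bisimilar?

Answer: NOT BISIMILAR

Trace:
Compute ~ classes (split until stable):
  round 0: {{0,1,2,3,4,5}}
  round 1: {{0,4},{1,3},{2},{5}}
  round 2: {{0},{1},{2},{3},{4},{5}}
6 equivalence class(es) (converged in 3)
class of 0: {0}; class of 5: {5}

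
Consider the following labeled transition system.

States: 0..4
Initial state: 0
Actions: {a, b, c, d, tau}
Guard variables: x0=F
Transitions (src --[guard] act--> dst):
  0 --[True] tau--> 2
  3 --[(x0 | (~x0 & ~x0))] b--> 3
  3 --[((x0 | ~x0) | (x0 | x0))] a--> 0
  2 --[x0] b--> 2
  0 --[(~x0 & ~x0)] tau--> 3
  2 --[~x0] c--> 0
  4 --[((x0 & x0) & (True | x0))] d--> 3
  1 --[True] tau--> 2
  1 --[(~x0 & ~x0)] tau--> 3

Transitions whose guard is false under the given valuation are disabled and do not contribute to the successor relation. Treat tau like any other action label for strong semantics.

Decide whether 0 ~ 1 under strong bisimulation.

Answer: BISIMILAR

Working:
Refine partition for ~:
  P[0] = {{0,1,2,3,4}}
  P[1] = {{0,1},{2},{3},{4}}
stable after 2 split(s): 4 block(s)
[0]={0,1}  [1]={0,1}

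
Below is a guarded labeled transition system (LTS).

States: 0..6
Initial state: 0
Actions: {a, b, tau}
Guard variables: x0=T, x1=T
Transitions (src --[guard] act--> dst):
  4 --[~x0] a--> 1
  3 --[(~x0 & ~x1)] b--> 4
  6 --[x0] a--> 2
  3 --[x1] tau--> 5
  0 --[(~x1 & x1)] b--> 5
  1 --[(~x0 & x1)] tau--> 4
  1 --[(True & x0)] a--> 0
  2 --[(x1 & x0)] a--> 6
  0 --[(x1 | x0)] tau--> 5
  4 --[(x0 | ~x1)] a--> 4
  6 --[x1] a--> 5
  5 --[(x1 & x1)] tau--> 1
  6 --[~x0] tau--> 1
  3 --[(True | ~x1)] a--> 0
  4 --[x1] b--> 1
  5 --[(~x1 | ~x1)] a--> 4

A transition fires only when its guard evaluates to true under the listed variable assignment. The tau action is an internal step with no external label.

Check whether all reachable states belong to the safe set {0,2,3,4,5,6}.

Answer: INVARIANT VIOLATED at state 1

Working:
Safe = {0,2,3,4,5,6}
Reachable = {0,1,5}
  0: safe
  1: VIOLATES
  5: safe
witness against invariant: tau·tau → 1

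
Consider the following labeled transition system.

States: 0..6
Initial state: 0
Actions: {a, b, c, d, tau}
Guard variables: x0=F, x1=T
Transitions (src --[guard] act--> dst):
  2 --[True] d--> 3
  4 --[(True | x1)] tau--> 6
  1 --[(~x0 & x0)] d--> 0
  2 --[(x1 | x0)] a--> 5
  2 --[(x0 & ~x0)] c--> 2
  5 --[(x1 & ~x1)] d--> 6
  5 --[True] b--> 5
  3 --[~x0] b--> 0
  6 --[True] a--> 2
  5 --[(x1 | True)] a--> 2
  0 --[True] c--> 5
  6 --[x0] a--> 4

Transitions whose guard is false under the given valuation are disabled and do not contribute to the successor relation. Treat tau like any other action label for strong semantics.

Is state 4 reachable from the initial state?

Guard filter leaves 8 enabled edge(s).
depth 0: {0}
depth 1: {5}  total {0,5}
depth 2: {2}  total {0,2,5}
depth 3: {3}  total {0,2,3,5}
R = {0,2,3,5}

Answer: UNREACHABLE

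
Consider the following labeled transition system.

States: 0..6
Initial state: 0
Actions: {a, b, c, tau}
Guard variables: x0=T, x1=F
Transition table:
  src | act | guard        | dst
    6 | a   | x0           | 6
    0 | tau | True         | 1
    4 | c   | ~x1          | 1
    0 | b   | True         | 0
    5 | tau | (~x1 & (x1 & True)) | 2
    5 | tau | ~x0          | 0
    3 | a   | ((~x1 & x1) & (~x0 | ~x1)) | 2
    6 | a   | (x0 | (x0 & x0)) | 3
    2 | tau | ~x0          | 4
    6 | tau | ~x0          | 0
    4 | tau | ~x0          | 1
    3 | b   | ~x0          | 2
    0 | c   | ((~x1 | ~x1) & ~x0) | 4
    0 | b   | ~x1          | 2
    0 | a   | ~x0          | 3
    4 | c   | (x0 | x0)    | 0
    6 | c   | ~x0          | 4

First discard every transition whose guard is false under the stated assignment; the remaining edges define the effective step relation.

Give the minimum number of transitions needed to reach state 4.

Answer: UNREACHABLE

Working:
BFS to 4:
  L0 = {0}
  L1 = {1,2}
4 never appears.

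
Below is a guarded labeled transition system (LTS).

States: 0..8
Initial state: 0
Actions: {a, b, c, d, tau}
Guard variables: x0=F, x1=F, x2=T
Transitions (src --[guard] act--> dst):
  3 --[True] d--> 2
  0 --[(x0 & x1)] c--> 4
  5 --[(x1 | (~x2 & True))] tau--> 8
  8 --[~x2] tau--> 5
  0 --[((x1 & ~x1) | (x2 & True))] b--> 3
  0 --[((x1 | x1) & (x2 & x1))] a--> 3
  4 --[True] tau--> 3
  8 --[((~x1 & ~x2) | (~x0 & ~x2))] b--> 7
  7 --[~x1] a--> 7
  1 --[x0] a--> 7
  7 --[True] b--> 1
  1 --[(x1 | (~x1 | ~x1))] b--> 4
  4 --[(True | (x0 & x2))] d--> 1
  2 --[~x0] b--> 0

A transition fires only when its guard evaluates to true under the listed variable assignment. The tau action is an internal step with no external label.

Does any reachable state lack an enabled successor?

Answer: DEADLOCK-FREE

Analysis:
R = {0,2,3}
  0: b→3  [1 exit(s)]
  2: b→0  [1 exit(s)]
  3: d→2  [1 exit(s)]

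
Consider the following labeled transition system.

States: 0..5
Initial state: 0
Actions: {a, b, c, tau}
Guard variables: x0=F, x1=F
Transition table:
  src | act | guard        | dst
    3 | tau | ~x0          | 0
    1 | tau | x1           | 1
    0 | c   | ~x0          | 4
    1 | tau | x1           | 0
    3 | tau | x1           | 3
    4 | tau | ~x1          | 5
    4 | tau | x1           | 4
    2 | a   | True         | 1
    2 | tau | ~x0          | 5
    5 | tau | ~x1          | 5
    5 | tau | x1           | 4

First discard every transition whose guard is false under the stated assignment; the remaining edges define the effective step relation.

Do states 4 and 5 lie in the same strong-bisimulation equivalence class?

Compute ~ classes (split until stable):
  P[0] = {{0,1,2,3,4,5}}
  P[1] = {{0},{1},{2},{3,4,5}}
  P[2] = {{0},{1},{2},{3},{4,5}}
5 equivalence class(es) (converged in 3)
4∈{4,5}, 5∈{4,5}

Answer: BISIMILAR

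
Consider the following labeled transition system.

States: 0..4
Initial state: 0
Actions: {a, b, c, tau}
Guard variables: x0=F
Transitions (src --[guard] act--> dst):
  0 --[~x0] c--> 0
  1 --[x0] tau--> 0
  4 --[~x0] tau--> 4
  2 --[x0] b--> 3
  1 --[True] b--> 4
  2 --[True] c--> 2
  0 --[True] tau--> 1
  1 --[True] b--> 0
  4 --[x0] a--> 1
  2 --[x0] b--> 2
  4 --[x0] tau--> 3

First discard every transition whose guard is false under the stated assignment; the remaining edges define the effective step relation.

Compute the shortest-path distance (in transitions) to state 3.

Answer: UNREACHABLE

Trace:
BFS to 3:
  Layer 0: {0}
  Layer 1: {1}
  Layer 2: {4}
3 never appears.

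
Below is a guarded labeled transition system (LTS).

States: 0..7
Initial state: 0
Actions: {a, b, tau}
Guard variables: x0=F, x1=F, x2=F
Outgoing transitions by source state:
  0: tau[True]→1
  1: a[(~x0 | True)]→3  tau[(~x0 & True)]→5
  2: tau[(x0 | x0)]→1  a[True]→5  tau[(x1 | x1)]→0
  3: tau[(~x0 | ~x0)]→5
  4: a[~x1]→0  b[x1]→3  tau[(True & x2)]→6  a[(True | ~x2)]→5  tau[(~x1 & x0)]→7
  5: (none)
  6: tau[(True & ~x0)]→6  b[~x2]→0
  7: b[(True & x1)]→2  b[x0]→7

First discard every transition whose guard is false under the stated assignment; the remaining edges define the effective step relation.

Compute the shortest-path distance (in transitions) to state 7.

Layered search for 7:
  L0 = {0}
  L1 = {1}
  L2 = {3,5}
7 never appears.

Answer: UNREACHABLE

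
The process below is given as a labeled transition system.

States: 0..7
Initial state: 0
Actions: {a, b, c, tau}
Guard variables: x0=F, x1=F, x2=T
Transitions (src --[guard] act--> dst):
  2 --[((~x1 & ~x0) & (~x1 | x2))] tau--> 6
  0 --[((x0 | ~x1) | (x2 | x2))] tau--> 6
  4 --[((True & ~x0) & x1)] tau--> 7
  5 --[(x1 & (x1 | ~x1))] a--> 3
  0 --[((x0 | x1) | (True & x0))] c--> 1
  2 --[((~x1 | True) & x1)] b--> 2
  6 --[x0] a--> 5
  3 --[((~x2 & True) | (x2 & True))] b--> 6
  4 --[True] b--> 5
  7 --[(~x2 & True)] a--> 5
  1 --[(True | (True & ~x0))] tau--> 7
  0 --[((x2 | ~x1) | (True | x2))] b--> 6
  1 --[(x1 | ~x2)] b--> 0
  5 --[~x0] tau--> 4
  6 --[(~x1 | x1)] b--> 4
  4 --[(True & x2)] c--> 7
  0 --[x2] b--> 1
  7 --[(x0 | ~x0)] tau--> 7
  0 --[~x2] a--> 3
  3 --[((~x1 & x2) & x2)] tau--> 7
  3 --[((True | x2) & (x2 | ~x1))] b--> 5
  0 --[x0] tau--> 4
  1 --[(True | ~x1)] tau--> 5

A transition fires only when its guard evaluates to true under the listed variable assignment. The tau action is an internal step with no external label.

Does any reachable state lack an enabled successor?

Answer: DEADLOCK-FREE

Working:
R = {0,1,4,5,6,7}
  0: b→1  b→6  tau→6  [3 out]
  1: tau→5  tau→7  [2 out]
  4: b→5  c→7  [2 out]
  5: tau→4  [1 out]
  6: b→4  [1 out]
  7: tau→7  [1 out]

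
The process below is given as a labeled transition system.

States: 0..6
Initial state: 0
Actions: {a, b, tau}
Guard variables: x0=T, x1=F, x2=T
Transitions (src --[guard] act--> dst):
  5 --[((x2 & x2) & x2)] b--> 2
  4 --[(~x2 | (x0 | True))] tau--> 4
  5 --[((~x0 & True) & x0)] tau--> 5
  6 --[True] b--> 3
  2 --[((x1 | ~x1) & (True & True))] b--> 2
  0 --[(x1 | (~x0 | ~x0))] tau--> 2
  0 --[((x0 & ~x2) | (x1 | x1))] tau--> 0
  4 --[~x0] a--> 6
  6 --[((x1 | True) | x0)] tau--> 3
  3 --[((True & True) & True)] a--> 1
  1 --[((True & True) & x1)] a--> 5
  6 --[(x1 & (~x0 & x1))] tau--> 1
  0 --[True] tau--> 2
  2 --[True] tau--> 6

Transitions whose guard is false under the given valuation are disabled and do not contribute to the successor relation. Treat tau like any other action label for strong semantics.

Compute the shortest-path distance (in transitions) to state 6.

Layered search for 6:
  depth 0: {0}
  depth 1: {2}
  depth 2: {6}
depth(6)=2, e.g. tau·tau

Answer: 2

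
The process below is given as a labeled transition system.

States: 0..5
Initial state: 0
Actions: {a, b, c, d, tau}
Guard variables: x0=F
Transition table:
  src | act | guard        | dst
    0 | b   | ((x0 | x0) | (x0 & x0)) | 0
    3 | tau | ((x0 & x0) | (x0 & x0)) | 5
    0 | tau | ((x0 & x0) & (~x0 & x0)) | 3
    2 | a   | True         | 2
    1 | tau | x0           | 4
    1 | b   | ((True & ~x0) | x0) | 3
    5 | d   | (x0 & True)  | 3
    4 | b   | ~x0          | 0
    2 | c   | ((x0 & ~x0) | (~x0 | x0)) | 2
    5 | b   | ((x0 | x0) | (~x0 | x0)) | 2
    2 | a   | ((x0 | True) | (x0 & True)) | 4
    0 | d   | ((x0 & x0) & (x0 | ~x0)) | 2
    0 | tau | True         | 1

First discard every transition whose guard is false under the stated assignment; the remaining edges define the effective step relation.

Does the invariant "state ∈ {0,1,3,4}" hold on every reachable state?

Answer: INVARIANT HOLDS

Analysis:
Safe = {0,1,3,4}
R = {0,1,3}
  0: ok
  1: ok
  3: ok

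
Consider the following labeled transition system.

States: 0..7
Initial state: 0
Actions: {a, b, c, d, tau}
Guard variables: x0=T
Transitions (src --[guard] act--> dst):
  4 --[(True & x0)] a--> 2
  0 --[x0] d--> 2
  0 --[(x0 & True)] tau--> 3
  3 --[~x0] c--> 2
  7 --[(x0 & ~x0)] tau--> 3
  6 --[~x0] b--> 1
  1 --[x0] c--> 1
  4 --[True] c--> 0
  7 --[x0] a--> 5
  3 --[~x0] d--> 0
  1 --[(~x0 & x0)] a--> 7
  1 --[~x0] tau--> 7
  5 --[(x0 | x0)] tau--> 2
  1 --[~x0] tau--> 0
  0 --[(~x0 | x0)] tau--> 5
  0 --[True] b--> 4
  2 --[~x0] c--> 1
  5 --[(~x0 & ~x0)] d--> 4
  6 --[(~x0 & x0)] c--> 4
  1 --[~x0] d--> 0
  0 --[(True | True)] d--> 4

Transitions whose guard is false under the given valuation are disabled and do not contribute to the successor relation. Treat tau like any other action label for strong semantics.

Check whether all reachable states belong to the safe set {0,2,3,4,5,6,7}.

Answer: INVARIANT HOLDS

Analysis:
Inv-set: {0,2,3,4,5,6,7}
R = {0,2,3,4,5}
  0: ok
  2: ok
  3: ok
  4: ok
  5: ok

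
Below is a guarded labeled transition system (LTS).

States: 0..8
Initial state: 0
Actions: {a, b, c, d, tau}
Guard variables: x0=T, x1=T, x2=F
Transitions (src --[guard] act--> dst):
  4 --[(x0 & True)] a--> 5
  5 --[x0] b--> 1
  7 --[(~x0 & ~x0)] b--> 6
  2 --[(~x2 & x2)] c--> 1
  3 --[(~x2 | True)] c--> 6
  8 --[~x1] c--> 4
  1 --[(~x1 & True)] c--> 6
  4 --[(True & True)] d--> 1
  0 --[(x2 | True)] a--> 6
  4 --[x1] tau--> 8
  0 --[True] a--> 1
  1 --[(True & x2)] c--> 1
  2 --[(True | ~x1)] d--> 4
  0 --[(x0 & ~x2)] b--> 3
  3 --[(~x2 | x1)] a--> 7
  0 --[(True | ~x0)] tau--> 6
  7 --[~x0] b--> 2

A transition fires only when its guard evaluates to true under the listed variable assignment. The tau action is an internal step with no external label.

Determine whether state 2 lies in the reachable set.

Guard filter leaves 11 enabled edge(s).
Layer 0: {0}
Layer 1: {1,3,6}  total {0,1,3,6}
Layer 2: {7}  total {0,1,3,6,7}
R = {0,1,3,6,7}

Answer: UNREACHABLE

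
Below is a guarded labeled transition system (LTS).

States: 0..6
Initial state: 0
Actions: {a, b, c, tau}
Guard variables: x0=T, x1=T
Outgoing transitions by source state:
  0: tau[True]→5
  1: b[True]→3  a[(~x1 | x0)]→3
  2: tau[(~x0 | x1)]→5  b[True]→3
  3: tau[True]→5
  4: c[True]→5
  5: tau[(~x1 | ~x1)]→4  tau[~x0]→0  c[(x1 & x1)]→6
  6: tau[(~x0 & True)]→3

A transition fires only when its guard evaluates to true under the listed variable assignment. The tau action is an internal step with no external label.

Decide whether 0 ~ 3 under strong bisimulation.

Bisimulation quotient by refinement:
  π0 = {{0,1,2,3,4,5,6}}
  π1 = {{0,3},{1},{2},{4,5},{6}}
  π2 = {{0,3},{1},{2},{4},{5},{6}}
stable after 3 split(s): 6 block(s)
0∈{0,3}, 3∈{0,3}

Answer: BISIMILAR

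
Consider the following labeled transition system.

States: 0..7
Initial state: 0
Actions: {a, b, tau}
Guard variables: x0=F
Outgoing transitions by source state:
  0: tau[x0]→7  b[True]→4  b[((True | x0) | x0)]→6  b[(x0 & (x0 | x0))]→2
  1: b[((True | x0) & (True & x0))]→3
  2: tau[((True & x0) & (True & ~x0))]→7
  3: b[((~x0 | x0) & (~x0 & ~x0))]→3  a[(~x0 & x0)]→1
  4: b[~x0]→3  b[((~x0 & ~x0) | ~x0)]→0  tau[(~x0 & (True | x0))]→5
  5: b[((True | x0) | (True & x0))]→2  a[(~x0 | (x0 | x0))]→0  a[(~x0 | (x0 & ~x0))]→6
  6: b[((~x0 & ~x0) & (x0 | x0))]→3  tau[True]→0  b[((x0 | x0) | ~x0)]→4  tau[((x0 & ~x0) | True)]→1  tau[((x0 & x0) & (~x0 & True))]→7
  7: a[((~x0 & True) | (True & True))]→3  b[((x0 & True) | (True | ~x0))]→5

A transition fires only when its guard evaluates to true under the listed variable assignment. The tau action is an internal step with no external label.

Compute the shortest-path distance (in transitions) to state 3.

Layered search for 3:
  L0 = {0}
  L1 = {4,6}
  L2 = {1,3,5}
first hit 3 at d=2 via b·b

Answer: 2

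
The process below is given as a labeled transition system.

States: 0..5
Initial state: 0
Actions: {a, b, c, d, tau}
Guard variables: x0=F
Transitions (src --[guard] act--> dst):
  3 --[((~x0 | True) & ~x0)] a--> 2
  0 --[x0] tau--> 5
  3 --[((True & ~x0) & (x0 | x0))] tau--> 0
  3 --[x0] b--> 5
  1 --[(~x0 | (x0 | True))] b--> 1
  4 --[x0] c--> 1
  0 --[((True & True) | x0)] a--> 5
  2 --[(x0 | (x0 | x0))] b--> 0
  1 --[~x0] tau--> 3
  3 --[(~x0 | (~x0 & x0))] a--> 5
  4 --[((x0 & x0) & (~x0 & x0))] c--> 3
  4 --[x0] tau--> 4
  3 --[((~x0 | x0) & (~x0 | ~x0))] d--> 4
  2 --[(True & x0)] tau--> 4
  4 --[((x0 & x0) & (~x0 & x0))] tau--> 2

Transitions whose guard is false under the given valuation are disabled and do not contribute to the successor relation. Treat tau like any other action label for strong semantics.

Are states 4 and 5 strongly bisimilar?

Answer: BISIMILAR

Analysis:
Compute ~ classes (split until stable):
  round 0: {{0,1,2,3,4,5}}
  round 1: {{0},{1},{2,4,5},{3}}
stable after 2 split(s): 4 block(s)
class of 4: {2,4,5}; class of 5: {2,4,5}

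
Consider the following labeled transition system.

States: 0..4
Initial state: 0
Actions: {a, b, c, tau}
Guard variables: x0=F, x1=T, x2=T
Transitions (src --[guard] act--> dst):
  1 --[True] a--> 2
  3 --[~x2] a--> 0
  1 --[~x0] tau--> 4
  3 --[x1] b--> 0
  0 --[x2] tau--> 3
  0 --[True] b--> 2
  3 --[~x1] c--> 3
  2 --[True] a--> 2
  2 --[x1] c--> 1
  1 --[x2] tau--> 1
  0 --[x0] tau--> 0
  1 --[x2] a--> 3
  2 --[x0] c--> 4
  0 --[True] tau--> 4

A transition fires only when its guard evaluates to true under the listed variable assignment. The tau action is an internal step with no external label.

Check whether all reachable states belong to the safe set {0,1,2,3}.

Answer: INVARIANT VIOLATED at state 4

Analysis:
Allowed set {0,1,2,3}
R = {0,1,2,3,4}
  0: ok
  1: ok
  2: ok
  3: ok
  4: ✗ unsafe
counterexample path to 4: tau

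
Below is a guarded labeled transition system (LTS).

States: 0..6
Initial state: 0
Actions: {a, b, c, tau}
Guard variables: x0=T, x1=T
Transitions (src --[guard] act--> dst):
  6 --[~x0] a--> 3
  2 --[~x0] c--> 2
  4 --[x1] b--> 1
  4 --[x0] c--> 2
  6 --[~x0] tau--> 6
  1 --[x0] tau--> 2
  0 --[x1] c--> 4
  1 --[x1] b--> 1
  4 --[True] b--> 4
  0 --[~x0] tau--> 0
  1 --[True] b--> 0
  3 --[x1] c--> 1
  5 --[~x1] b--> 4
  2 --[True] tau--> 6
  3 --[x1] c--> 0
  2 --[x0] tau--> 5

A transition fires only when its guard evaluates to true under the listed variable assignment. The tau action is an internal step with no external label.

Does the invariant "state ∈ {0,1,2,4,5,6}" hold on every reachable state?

Answer: INVARIANT HOLDS

Analysis:
Safe = {0,1,2,4,5,6}
Reach set: {0,1,2,4,5,6}
  0: ✓
  1: ✓
  2: ✓
  4: ✓
  5: ✓
  6: ✓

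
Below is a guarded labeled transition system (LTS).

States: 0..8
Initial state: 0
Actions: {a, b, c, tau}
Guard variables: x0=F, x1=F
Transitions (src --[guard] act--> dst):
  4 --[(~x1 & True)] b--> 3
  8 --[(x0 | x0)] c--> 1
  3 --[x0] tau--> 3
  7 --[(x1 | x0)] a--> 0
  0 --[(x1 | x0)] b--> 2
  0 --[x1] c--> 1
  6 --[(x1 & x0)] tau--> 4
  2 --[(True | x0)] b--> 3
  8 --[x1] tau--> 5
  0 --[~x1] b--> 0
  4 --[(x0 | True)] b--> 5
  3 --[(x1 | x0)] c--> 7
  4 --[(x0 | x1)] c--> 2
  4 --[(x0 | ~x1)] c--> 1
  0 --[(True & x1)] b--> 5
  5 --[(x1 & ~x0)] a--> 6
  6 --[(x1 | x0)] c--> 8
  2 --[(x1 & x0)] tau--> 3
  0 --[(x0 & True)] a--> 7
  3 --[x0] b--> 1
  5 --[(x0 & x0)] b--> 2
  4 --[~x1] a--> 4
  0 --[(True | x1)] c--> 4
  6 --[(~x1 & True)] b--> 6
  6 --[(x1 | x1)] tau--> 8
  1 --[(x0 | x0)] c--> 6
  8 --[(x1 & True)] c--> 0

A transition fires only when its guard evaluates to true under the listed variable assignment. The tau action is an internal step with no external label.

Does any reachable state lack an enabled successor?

Reach set: {0,1,3,4,5}
  0: b→0  c→4  [deg 2]
  1: ∅  [deadlock]
  3: ∅  [deadlock]
  4: a→4  b→3  b→5  c→1  [deg 4]
  5: ∅  [deadlock]
Path to 1: c·c

Answer: DEADLOCK at state 1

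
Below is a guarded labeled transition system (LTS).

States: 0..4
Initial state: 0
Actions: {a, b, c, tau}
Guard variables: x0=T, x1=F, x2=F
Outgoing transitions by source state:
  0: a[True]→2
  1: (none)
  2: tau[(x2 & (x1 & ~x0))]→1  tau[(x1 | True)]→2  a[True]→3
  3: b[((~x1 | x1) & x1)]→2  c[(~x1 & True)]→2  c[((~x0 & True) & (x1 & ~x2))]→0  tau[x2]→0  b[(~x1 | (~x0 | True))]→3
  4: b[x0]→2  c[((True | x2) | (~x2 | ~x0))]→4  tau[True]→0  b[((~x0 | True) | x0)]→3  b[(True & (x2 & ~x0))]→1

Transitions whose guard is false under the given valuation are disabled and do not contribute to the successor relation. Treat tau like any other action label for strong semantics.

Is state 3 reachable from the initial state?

Answer: REACHABLE

Trace:
Guard filter leaves 9 enabled edge(s).
depth 0: {0}
depth 1: {2}  cumulative {0,2}
depth 2: {3}  cumulative {0,2,3}
R = {0,2,3}
witness 3: a·a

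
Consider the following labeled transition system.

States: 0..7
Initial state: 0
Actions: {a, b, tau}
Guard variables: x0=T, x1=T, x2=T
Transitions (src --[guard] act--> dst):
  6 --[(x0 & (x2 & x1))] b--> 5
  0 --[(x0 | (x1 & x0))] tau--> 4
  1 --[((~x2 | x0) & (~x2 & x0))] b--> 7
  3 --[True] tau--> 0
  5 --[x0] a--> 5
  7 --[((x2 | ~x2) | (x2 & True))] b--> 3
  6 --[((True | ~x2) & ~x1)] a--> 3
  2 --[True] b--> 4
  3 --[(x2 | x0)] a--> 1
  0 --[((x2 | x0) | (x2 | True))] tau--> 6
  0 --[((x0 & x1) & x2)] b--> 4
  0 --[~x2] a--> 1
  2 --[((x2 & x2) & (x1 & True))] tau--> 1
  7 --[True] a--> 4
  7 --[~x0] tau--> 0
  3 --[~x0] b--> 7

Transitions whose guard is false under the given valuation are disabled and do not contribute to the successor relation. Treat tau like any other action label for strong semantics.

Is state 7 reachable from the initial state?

After dropping false guards: 11 live edges.
depth 0: {0}
depth 1: {4,6}  cumulative {0,4,6}
depth 2: {5}  cumulative {0,4,5,6}
Reachable = {0,4,5,6}

Answer: UNREACHABLE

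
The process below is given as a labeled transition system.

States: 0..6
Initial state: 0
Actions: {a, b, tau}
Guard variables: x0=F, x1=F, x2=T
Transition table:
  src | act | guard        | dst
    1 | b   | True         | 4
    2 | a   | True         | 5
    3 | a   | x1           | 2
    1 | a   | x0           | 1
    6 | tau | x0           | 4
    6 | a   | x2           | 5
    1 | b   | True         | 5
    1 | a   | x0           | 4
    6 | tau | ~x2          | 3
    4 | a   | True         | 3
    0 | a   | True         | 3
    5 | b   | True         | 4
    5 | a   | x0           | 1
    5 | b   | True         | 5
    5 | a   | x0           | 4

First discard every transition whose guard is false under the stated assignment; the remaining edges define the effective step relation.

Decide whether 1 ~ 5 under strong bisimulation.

Refine partition for ~:
  π0 = {{0,1,2,3,4,5,6}}
  π1 = {{0,2,4,6},{1,5},{3}}
  π2 = {{0,4},{1,5},{2,6},{3}}
4 equivalence class(es) (converged in 3)
class of 1: {1,5}; class of 5: {1,5}

Answer: BISIMILAR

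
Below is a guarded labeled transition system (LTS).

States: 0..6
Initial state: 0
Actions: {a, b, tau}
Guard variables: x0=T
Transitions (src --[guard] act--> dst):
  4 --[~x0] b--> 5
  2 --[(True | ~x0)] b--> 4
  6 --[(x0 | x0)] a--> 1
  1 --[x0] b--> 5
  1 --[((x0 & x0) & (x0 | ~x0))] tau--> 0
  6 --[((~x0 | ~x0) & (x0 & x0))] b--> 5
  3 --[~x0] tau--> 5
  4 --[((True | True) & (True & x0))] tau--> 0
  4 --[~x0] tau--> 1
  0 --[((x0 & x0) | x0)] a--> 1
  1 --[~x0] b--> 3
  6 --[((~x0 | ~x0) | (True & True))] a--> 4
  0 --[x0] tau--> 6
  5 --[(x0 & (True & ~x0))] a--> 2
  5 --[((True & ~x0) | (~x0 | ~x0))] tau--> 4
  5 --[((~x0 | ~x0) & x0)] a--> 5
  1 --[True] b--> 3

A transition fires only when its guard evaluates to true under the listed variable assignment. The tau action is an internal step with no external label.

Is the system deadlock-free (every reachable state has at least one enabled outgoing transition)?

Answer: DEADLOCK at state 3

Analysis:
Reach set: {0,1,3,4,5,6}
  0: a→1  tau→6  [deg 2]
  1: b→3  b→5  tau→0  [deg 3]
  3: ∅  [STUCK]
  4: tau→0  [deg 1]
  5: ∅  [STUCK]
  6: a→1  a→4  [deg 2]
trace reaching 3: a·b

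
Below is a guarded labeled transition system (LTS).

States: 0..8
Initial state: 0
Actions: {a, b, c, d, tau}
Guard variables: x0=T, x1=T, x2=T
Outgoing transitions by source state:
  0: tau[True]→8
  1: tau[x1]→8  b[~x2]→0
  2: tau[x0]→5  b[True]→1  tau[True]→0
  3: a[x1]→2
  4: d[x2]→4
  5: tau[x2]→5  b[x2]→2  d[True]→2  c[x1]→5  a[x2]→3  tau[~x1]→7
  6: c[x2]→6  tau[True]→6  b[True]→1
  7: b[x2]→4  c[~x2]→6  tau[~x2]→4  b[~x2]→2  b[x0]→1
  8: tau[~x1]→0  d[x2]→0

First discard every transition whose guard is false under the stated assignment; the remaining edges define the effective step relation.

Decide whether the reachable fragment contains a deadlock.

Answer: DEADLOCK-FREE

Trace:
R = {0,8}
  0: tau→8  [deg 1]
  8: d→0  [deg 1]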